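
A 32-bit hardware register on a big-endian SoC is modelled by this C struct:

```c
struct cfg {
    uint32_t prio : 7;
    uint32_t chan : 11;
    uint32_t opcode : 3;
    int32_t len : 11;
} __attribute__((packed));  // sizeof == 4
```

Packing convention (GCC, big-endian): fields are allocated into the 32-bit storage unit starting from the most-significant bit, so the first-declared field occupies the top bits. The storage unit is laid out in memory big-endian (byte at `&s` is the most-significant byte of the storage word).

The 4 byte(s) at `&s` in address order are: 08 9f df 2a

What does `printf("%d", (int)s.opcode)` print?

[0]=0x08 [1]=0x9f [2]=0xdf [3]=0x2a (big-endian) → word 0x089fdf2a
prio [25+:7] = (word>>25) & 0x7f = 4
chan [14+:11] = (word>>14) & 0x7ff = 639
opcode [11+:3] = (word>>11) & 0x7 = 3  ←
len [0+:11] = (word>>0) & 0x7ff = 1834

3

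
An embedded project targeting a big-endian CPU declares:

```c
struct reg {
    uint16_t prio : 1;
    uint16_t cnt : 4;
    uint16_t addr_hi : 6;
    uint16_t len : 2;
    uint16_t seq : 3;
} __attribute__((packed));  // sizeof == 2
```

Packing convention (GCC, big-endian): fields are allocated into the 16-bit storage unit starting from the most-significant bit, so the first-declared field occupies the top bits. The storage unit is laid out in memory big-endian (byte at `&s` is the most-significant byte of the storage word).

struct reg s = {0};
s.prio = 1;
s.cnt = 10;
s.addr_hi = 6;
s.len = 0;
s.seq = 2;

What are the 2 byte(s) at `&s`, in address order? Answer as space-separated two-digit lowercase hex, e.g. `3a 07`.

[15+:1] prio=1 & 0x1 = 0x1; word=0x8000
[11+:4] cnt=10 & 0xf = 0xa; word=0xd000
[5+:6] addr_hi=6 & 0x3f = 0x6; word=0xd0c0
[3+:2] len=0 & 0x3 = 0x0; word=0xd0c0
[0+:3] seq=2 & 0x7 = 0x2; word=0xd0c2
word = 0xd0c2 → big-endian bytes:
  [0]=0xd0  [1]=0xc2

d0 c2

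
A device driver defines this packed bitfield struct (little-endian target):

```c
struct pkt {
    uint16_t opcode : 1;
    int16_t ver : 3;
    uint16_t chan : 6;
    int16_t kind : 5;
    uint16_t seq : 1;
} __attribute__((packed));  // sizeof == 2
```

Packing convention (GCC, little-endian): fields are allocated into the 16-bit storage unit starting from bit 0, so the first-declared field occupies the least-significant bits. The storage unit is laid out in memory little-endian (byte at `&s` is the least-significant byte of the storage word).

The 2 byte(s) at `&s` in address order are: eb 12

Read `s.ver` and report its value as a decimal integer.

-3

[0]=0xeb [1]=0x12 (little-endian) → word 0x12eb
opcode [0+:1] = (word>>0) & 0x1 = 1
ver [1+:3] = (word>>1) & 0x7 = 5  ←
chan [4+:6] = (word>>4) & 0x3f = 46
kind [10+:5] = (word>>10) & 0x1f = 4
seq [15+:1] = (word>>15) & 0x1 = 0
ver signed 3b, MSB=1: 5 - 8 = -3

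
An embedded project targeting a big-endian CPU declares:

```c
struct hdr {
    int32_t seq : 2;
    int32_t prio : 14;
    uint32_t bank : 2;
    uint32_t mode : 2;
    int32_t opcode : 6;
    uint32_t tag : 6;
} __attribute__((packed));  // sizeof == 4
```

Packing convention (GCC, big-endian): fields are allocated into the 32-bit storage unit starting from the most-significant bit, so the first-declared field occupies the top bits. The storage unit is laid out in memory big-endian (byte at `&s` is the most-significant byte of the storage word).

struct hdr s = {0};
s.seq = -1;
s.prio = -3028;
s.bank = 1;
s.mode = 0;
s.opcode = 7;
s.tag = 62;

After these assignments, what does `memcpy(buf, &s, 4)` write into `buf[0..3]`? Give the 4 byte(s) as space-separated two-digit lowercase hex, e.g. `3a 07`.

f4 2c 41 fe

seq (2b) val=-1 bits=0x3 at bit 30: 0xc0000000
prio (14b) val=-3028 bits=0x342c at bit 16: 0xf42c0000
bank (2b) val=1 bits=0x1 at bit 14: 0xf42c4000
mode (2b) val=0 bits=0x0 at bit 12: 0xf42c4000
opcode (6b) val=7 bits=0x7 at bit 6: 0xf42c41c0
tag (6b) val=62 bits=0x3e at bit 0: 0xf42c41fe
word = 0xf42c41fe → big-endian bytes:
  [0]=0xf4  [1]=0x2c  [2]=0x41  [3]=0xfe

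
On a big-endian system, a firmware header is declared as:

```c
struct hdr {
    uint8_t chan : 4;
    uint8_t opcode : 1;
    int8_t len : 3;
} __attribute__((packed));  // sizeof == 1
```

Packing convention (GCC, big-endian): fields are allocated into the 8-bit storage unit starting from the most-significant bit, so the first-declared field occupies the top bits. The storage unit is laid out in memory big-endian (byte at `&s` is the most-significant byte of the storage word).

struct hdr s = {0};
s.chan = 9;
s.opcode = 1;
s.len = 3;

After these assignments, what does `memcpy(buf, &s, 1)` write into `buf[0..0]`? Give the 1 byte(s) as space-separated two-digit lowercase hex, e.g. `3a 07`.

9b

[4+:4] chan=9 & 0xf = 0x9; word=0x90
[3+:1] opcode=1 & 0x1 = 0x1; word=0x98
[0+:3] len=3 & 0x7 = 0x3; word=0x9b
word = 0x9b → big-endian bytes:
  [0]=0x9b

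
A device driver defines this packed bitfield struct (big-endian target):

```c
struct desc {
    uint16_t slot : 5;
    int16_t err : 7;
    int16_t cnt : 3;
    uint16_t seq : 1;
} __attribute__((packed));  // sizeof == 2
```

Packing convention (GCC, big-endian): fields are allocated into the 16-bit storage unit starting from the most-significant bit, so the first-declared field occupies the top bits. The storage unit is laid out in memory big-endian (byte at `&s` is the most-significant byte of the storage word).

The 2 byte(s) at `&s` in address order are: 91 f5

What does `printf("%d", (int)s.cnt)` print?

2

[0]=0x91 [1]=0xf5 (big-endian) → word 0x91f5
slot:5 @ bit 11 → (0x91f5>>11)&0x1f = 0x12
err:7 @ bit 4 → (0x91f5>>4)&0x7f = 0x1f
cnt:3 @ bit 1 → (0x91f5>>1)&0x7 = 0x2  ←
seq:1 @ bit 0 → (0x91f5>>0)&0x1 = 0x1
cnt signed 3b, MSB=0: value = 2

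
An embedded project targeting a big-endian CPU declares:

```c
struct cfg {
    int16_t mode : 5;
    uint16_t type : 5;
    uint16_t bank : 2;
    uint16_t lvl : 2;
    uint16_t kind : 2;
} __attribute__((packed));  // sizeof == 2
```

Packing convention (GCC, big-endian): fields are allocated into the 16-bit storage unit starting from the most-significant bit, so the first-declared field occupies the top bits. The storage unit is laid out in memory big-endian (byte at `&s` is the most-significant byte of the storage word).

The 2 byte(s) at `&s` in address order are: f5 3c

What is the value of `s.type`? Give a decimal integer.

[0]=0xf5 [1]=0x3c (big-endian) → word 0xf53c
mode:5 @ bit 11 → (0xf53c>>11)&0x1f = 0x1e
type:5 @ bit 6 → (0xf53c>>6)&0x1f = 0x14  ←
bank:2 @ bit 4 → (0xf53c>>4)&0x3 = 0x3
lvl:2 @ bit 2 → (0xf53c>>2)&0x3 = 0x3
kind:2 @ bit 0 → (0xf53c>>0)&0x3 = 0x0

20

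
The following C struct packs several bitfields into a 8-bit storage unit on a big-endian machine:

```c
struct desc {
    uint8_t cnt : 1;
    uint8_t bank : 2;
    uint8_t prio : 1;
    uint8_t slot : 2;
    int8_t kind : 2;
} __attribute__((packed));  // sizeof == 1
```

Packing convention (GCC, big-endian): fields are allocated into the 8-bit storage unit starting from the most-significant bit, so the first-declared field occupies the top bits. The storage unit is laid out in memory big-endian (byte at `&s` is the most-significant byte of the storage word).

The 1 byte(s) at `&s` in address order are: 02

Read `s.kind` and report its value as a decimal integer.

-2

[0]=0x02 (big-endian) → word 0x02
cnt:1 @ bit 7 → (0x02>>7)&0x1 = 0x0
bank:2 @ bit 5 → (0x02>>5)&0x3 = 0x0
prio:1 @ bit 4 → (0x02>>4)&0x1 = 0x0
slot:2 @ bit 2 → (0x02>>2)&0x3 = 0x0
kind:2 @ bit 0 → (0x02>>0)&0x3 = 0x2  ←
kind signed 2b, MSB=1: 2 - 4 = -2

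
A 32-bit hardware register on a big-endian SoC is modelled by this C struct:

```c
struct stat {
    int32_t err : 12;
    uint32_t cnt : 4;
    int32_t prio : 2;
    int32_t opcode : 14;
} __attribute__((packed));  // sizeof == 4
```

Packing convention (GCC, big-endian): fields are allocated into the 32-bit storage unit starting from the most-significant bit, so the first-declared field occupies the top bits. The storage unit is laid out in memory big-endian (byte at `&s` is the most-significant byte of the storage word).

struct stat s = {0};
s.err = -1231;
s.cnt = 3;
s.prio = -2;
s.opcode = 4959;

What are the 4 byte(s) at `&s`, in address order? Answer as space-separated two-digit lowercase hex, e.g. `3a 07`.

b3 13 93 5f

err (12b) val=-1231 bits=0xb31 at bit 20: 0xb3100000
cnt (4b) val=3 bits=0x3 at bit 16: 0xb3130000
prio (2b) val=-2 bits=0x2 at bit 14: 0xb3138000
opcode (14b) val=4959 bits=0x135f at bit 0: 0xb313935f
word = 0xb313935f → big-endian bytes:
  [0]=0xb3  [1]=0x13  [2]=0x93  [3]=0x5f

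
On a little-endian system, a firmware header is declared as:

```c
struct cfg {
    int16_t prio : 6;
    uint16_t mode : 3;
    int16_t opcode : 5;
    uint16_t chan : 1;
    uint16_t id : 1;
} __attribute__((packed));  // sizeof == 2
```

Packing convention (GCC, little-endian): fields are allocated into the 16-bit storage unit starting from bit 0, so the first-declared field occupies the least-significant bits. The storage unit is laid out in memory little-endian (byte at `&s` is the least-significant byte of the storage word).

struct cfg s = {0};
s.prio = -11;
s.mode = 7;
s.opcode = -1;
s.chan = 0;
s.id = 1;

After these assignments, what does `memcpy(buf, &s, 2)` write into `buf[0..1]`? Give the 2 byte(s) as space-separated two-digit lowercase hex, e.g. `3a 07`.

prio (6b) val=-11 bits=0x35 at bit 0: 0x0035
mode (3b) val=7 bits=0x7 at bit 6: 0x01f5
opcode (5b) val=-1 bits=0x1f at bit 9: 0x3ff5
chan (1b) val=0 bits=0x0 at bit 14: 0x3ff5
id (1b) val=1 bits=0x1 at bit 15: 0xbff5
word = 0xbff5 → little-endian bytes:
  [0]=0xf5  [1]=0xbf

f5 bf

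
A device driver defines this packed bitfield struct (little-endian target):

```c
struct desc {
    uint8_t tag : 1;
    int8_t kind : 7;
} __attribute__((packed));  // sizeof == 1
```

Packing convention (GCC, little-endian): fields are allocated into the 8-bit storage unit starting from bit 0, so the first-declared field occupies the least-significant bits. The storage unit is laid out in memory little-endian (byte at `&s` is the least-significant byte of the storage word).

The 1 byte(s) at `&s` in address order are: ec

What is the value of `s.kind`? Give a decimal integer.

[0]=0xec (little-endian) → word 0xec
tag:1 @ bit 0 → (0xec>>0)&0x1 = 0x0
kind:7 @ bit 1 → (0xec>>1)&0x7f = 0x76  ←
kind signed 7b, MSB=1: 118 - 128 = -10

-10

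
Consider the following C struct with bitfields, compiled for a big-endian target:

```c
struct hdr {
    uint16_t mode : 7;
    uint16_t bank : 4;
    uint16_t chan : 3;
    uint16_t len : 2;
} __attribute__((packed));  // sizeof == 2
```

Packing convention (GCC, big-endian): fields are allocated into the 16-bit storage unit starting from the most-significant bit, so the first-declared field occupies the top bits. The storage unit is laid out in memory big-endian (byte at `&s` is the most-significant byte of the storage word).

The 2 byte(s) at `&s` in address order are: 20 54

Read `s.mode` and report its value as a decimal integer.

16

[0]=0x20 [1]=0x54 (big-endian) → word 0x2054
mode:7 @ bit 9 → (0x2054>>9)&0x7f = 0x10  ←
bank:4 @ bit 5 → (0x2054>>5)&0xf = 0x2
chan:3 @ bit 2 → (0x2054>>2)&0x7 = 0x5
len:2 @ bit 0 → (0x2054>>0)&0x3 = 0x0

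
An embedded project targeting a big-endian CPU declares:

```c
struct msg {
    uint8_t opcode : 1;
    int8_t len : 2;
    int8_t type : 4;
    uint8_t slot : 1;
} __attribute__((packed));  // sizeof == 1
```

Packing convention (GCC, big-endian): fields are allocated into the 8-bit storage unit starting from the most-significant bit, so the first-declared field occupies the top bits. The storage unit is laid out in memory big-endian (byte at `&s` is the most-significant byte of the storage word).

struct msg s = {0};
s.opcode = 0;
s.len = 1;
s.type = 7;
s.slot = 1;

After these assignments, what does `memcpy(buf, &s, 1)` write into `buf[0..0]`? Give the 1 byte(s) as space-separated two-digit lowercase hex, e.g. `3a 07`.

2f

opcode:1 = 0 → 0x0 << 7 → word 0x00
len:2 = 1 → 0x1 << 5 → word 0x20
type:4 = 7 → 0x7 << 1 → word 0x2e
slot:1 = 1 → 0x1 << 0 → word 0x2f
word = 0x2f → big-endian bytes:
  [0]=0x2f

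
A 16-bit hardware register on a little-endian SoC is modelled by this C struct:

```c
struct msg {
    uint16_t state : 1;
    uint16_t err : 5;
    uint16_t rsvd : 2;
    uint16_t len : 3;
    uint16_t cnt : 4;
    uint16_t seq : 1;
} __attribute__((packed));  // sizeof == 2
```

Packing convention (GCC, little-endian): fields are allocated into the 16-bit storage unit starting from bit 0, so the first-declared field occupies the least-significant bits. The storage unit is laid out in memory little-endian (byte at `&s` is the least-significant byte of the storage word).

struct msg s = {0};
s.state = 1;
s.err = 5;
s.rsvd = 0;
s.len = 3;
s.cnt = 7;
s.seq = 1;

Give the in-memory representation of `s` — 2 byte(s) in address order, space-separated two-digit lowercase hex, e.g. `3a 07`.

0b bb

state:1 = 1 → 0x1 << 0 → word 0x0001
err:5 = 5 → 0x5 << 1 → word 0x000b
rsvd:2 = 0 → 0x0 << 6 → word 0x000b
len:3 = 3 → 0x3 << 8 → word 0x030b
cnt:4 = 7 → 0x7 << 11 → word 0x3b0b
seq:1 = 1 → 0x1 << 15 → word 0xbb0b
word = 0xbb0b → little-endian bytes:
  [0]=0x0b  [1]=0xbb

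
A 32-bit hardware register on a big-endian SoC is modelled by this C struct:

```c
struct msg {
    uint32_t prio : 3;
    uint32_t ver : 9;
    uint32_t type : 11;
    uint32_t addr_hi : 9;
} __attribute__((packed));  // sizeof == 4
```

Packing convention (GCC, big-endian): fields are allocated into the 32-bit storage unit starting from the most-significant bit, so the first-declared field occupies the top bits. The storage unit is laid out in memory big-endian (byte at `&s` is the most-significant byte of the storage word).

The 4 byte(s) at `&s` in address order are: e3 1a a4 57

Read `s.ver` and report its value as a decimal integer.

[0]=0xe3 [1]=0x1a [2]=0xa4 [3]=0x57 (big-endian) → word 0xe31aa457
prio:3 @ bit 29 → (0xe31aa457>>29)&0x7 = 0x7
ver:9 @ bit 20 → (0xe31aa457>>20)&0x1ff = 0x31  ←
type:11 @ bit 9 → (0xe31aa457>>9)&0x7ff = 0x552
addr_hi:9 @ bit 0 → (0xe31aa457>>0)&0x1ff = 0x57

49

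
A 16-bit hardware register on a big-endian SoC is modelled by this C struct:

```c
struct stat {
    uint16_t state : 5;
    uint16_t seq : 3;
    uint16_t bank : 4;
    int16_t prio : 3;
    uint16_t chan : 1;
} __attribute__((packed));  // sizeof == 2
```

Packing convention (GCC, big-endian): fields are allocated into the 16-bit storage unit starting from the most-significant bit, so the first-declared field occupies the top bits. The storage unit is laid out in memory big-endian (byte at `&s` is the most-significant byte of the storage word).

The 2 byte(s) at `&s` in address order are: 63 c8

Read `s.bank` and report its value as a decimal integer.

12

[0]=0x63 [1]=0xc8 (big-endian) → word 0x63c8
state [11+:5] = (word>>11) & 0x1f = 12
seq [8+:3] = (word>>8) & 0x7 = 3
bank [4+:4] = (word>>4) & 0xf = 12  ←
prio [1+:3] = (word>>1) & 0x7 = 4
chan [0+:1] = (word>>0) & 0x1 = 0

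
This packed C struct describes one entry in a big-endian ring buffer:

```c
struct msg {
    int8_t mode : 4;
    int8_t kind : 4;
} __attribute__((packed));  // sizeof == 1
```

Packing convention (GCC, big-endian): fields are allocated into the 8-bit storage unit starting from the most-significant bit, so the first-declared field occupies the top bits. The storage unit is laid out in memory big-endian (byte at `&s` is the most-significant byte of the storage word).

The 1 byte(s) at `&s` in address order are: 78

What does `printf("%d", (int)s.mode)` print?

[0]=0x78 (big-endian) → word 0x78
mode:4 @ bit 4 → (0x78>>4)&0xf = 0x7  ←
kind:4 @ bit 0 → (0x78>>0)&0xf = 0x8
mode signed 4b, MSB=0: value = 7

7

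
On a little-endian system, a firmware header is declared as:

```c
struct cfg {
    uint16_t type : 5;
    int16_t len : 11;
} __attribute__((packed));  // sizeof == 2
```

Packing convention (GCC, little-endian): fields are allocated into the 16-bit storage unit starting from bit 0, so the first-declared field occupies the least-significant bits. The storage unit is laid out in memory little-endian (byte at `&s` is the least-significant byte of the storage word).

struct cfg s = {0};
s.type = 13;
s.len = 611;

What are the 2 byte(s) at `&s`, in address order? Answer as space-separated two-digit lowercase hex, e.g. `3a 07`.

6d 4c

type (5b) val=13 bits=0xd at bit 0: 0x000d
len (11b) val=611 bits=0x263 at bit 5: 0x4c6d
word = 0x4c6d → little-endian bytes:
  [0]=0x6d  [1]=0x4c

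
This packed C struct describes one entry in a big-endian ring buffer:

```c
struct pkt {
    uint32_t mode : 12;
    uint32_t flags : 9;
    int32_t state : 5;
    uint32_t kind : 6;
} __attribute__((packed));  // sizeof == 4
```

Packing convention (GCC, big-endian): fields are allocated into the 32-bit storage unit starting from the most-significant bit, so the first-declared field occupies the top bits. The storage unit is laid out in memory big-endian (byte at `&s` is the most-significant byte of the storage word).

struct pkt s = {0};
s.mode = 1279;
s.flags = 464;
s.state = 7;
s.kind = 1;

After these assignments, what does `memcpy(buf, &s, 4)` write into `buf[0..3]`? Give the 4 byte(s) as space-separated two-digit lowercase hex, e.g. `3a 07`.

mode:12 = 1279 → 0x4ff << 20 → word 0x4ff00000
flags:9 = 464 → 0x1d0 << 11 → word 0x4ffe8000
state:5 = 7 → 0x7 << 6 → word 0x4ffe81c0
kind:6 = 1 → 0x1 << 0 → word 0x4ffe81c1
word = 0x4ffe81c1 → big-endian bytes:
  [0]=0x4f  [1]=0xfe  [2]=0x81  [3]=0xc1

4f fe 81 c1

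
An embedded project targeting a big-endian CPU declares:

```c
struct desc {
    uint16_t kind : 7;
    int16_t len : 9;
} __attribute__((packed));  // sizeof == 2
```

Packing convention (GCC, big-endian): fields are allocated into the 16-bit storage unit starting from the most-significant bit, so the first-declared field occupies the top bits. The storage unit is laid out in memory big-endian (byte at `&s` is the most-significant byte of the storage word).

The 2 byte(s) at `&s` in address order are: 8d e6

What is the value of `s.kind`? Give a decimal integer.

[0]=0x8d [1]=0xe6 (big-endian) → word 0x8de6
kind [9+:7] = (word>>9) & 0x7f = 70  ←
len [0+:9] = (word>>0) & 0x1ff = 486

70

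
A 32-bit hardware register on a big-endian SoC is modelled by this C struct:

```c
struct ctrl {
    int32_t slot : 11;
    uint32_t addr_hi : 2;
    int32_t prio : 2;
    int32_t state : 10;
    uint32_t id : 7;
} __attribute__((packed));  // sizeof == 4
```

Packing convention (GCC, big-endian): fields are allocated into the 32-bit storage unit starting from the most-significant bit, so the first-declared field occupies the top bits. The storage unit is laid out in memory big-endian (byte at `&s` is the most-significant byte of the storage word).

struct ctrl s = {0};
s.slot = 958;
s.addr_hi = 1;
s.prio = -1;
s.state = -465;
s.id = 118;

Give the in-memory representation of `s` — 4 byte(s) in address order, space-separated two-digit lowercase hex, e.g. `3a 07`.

slot:11 = 958 → 0x3be << 21 → word 0x77c00000
addr_hi:2 = 1 → 0x1 << 19 → word 0x77c80000
prio:2 = -1 → 0x3 << 17 → word 0x77ce0000
state:10 = -465 → 0x22f << 7 → word 0x77cf1780
id:7 = 118 → 0x76 << 0 → word 0x77cf17f6
word = 0x77cf17f6 → big-endian bytes:
  [0]=0x77  [1]=0xcf  [2]=0x17  [3]=0xf6

77 cf 17 f6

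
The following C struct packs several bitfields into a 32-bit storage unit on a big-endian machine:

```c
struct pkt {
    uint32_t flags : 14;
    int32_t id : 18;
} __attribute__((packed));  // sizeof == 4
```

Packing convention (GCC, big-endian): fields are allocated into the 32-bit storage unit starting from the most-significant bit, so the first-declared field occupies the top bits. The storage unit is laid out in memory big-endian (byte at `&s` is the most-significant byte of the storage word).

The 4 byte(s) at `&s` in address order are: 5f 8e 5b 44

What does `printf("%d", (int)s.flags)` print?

6115

[0]=0x5f [1]=0x8e [2]=0x5b [3]=0x44 (big-endian) → word 0x5f8e5b44
flags:14 @ bit 18 → (0x5f8e5b44>>18)&0x3fff = 0x17e3  ←
id:18 @ bit 0 → (0x5f8e5b44>>0)&0x3ffff = 0x25b44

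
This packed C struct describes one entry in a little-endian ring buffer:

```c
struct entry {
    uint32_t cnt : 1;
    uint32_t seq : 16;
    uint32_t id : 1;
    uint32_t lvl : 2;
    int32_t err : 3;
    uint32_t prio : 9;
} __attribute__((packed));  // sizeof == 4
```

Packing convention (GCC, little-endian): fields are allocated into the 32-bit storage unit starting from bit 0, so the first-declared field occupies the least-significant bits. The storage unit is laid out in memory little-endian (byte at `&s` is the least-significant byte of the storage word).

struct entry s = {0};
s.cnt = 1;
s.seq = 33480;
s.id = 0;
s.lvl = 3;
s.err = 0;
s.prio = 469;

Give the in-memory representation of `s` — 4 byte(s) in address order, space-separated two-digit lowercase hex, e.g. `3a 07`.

cnt (1b) val=1 bits=0x1 at bit 0: 0x00000001
seq (16b) val=33480 bits=0x82c8 at bit 1: 0x00010591
id (1b) val=0 bits=0x0 at bit 17: 0x00010591
lvl (2b) val=3 bits=0x3 at bit 18: 0x000d0591
err (3b) val=0 bits=0x0 at bit 20: 0x000d0591
prio (9b) val=469 bits=0x1d5 at bit 23: 0xea8d0591
word = 0xea8d0591 → little-endian bytes:
  [0]=0x91  [1]=0x05  [2]=0x8d  [3]=0xea

91 05 8d ea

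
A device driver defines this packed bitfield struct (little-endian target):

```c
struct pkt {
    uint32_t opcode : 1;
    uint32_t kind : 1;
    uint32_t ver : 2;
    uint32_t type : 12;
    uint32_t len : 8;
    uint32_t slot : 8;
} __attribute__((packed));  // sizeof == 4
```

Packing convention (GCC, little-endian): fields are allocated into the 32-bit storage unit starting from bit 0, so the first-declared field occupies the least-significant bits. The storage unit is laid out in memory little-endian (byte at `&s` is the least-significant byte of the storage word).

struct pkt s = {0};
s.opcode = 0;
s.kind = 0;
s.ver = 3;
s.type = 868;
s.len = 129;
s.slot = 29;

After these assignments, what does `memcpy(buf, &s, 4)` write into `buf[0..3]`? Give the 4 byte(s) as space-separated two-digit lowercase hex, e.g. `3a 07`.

4c 36 81 1d

[0+:1] opcode=0 & 0x1 = 0x0; word=0x00000000
[1+:1] kind=0 & 0x1 = 0x0; word=0x00000000
[2+:2] ver=3 & 0x3 = 0x3; word=0x0000000c
[4+:12] type=868 & 0xfff = 0x364; word=0x0000364c
[16+:8] len=129 & 0xff = 0x81; word=0x0081364c
[24+:8] slot=29 & 0xff = 0x1d; word=0x1d81364c
word = 0x1d81364c → little-endian bytes:
  [0]=0x4c  [1]=0x36  [2]=0x81  [3]=0x1d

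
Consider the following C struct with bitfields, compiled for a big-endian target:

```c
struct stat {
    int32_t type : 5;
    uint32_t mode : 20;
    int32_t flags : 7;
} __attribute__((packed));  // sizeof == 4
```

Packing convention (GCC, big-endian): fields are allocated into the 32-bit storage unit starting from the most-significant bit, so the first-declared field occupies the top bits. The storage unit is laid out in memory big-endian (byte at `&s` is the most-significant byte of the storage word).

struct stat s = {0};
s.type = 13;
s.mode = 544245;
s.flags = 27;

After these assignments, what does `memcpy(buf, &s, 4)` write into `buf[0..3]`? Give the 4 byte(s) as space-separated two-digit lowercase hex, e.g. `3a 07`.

6c 26 fa 9b

type:5 = 13 → 0xd << 27 → word 0x68000000
mode:20 = 544245 → 0x84df5 << 7 → word 0x6c26fa80
flags:7 = 27 → 0x1b << 0 → word 0x6c26fa9b
word = 0x6c26fa9b → big-endian bytes:
  [0]=0x6c  [1]=0x26  [2]=0xfa  [3]=0x9b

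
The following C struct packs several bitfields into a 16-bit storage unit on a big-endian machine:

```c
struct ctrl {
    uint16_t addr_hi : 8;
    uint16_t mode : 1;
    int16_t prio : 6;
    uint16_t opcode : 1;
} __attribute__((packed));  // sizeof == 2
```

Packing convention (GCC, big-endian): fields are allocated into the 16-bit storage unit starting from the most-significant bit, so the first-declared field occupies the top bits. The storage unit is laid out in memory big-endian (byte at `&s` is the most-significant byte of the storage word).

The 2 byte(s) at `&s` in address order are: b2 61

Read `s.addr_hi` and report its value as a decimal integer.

178

[0]=0xb2 [1]=0x61 (big-endian) → word 0xb261
addr_hi [8+:8] = (word>>8) & 0xff = 178  ←
mode [7+:1] = (word>>7) & 0x1 = 0
prio [1+:6] = (word>>1) & 0x3f = 48
opcode [0+:1] = (word>>0) & 0x1 = 1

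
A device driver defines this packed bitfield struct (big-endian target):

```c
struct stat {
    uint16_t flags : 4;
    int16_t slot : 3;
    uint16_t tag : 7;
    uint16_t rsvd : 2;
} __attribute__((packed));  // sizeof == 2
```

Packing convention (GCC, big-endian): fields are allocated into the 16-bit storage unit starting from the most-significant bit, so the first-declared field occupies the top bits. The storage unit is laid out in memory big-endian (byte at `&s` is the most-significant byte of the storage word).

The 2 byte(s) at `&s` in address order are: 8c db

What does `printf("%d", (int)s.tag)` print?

[0]=0x8c [1]=0xdb (big-endian) → word 0x8cdb
flags [12+:4] = (word>>12) & 0xf = 8
slot [9+:3] = (word>>9) & 0x7 = 6
tag [2+:7] = (word>>2) & 0x7f = 54  ←
rsvd [0+:2] = (word>>0) & 0x3 = 3

54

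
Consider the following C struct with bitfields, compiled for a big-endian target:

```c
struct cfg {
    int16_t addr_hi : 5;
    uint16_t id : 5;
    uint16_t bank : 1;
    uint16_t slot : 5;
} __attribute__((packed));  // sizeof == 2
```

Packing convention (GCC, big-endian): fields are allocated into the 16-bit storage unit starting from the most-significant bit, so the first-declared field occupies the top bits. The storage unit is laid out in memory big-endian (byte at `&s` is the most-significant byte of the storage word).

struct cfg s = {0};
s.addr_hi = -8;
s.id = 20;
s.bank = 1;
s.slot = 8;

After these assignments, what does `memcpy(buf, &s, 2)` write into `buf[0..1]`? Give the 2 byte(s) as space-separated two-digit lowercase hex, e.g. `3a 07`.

addr_hi:5 = -8 → 0x18 << 11 → word 0xc000
id:5 = 20 → 0x14 << 6 → word 0xc500
bank:1 = 1 → 0x1 << 5 → word 0xc520
slot:5 = 8 → 0x8 << 0 → word 0xc528
word = 0xc528 → big-endian bytes:
  [0]=0xc5  [1]=0x28

c5 28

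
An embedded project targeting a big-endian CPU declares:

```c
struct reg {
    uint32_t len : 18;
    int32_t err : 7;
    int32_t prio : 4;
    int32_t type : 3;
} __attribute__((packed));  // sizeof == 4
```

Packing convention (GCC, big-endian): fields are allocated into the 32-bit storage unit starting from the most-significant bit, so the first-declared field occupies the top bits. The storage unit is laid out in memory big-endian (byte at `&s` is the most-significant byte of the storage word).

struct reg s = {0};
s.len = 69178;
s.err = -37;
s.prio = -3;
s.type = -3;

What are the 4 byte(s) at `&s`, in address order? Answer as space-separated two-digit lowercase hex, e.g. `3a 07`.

len:18 = 69178 → 0x10e3a << 14 → word 0x438e8000
err:7 = -37 → 0x5b << 7 → word 0x438ead80
prio:4 = -3 → 0xd << 3 → word 0x438eade8
type:3 = -3 → 0x5 << 0 → word 0x438eaded
word = 0x438eaded → big-endian bytes:
  [0]=0x43  [1]=0x8e  [2]=0xad  [3]=0xed

43 8e ad ed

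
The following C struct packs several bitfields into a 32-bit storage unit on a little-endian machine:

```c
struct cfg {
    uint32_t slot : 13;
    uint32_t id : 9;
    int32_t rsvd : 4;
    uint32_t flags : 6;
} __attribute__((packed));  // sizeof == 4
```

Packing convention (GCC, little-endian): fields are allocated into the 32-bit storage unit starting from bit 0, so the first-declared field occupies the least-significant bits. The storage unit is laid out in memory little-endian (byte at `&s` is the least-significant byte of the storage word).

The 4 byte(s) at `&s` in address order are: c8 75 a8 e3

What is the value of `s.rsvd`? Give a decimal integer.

[0]=0xc8 [1]=0x75 [2]=0xa8 [3]=0xe3 (little-endian) → word 0xe3a875c8
slot:13 @ bit 0 → (0xe3a875c8>>0)&0x1fff = 0x15c8
id:9 @ bit 13 → (0xe3a875c8>>13)&0x1ff = 0x143
rsvd:4 @ bit 22 → (0xe3a875c8>>22)&0xf = 0xe  ←
flags:6 @ bit 26 → (0xe3a875c8>>26)&0x3f = 0x38
rsvd signed 4b, MSB=1: 14 - 16 = -2

-2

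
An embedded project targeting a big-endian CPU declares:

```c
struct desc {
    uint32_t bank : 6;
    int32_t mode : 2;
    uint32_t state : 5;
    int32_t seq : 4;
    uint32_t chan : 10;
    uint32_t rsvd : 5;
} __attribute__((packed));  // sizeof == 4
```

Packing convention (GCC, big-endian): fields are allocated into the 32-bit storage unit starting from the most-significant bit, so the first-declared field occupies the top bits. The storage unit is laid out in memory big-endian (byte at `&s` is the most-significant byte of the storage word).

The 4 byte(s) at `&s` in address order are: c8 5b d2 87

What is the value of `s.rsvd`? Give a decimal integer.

7

[0]=0xc8 [1]=0x5b [2]=0xd2 [3]=0x87 (big-endian) → word 0xc85bd287
bank [26+:6] = (word>>26) & 0x3f = 50
mode [24+:2] = (word>>24) & 0x3 = 0
state [19+:5] = (word>>19) & 0x1f = 11
seq [15+:4] = (word>>15) & 0xf = 7
chan [5+:10] = (word>>5) & 0x3ff = 660
rsvd [0+:5] = (word>>0) & 0x1f = 7  ←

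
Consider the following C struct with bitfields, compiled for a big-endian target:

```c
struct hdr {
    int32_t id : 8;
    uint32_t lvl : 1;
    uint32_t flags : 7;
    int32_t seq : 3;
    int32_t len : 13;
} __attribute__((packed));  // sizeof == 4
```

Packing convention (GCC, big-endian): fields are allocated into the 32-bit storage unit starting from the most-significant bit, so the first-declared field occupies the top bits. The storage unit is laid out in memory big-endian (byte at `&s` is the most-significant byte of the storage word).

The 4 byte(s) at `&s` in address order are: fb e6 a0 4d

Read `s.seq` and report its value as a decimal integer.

-3

[0]=0xfb [1]=0xe6 [2]=0xa0 [3]=0x4d (big-endian) → word 0xfbe6a04d
id [24+:8] = (word>>24) & 0xff = 251
lvl [23+:1] = (word>>23) & 0x1 = 1
flags [16+:7] = (word>>16) & 0x7f = 102
seq [13+:3] = (word>>13) & 0x7 = 5  ←
len [0+:13] = (word>>0) & 0x1fff = 77
seq signed 3b, MSB=1: 5 - 8 = -3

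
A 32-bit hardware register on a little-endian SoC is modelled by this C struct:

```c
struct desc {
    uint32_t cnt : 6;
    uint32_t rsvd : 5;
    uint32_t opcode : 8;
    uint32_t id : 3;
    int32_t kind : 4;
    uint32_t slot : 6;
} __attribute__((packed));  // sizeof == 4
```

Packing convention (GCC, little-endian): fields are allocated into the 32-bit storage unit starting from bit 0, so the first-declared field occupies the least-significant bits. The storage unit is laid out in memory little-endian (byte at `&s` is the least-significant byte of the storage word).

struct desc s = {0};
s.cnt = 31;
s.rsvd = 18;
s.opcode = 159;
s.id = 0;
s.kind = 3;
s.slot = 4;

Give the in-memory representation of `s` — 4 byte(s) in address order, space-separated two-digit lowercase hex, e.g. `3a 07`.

[0+:6] cnt=31 & 0x3f = 0x1f; word=0x0000001f
[6+:5] rsvd=18 & 0x1f = 0x12; word=0x0000049f
[11+:8] opcode=159 & 0xff = 0x9f; word=0x0004fc9f
[19+:3] id=0 & 0x7 = 0x0; word=0x0004fc9f
[22+:4] kind=3 & 0xf = 0x3; word=0x00c4fc9f
[26+:6] slot=4 & 0x3f = 0x4; word=0x10c4fc9f
word = 0x10c4fc9f → little-endian bytes:
  [0]=0x9f  [1]=0xfc  [2]=0xc4  [3]=0x10

9f fc c4 10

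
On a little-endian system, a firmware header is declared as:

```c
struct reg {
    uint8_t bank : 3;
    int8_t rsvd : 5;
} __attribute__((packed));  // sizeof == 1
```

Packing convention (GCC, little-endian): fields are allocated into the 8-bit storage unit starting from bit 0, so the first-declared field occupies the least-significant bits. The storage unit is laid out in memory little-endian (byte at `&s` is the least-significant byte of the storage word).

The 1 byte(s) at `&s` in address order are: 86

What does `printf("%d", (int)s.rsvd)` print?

-16

[0]=0x86 (little-endian) → word 0x86
bank:3 @ bit 0 → (0x86>>0)&0x7 = 0x6
rsvd:5 @ bit 3 → (0x86>>3)&0x1f = 0x10  ←
rsvd signed 5b, MSB=1: 16 - 32 = -16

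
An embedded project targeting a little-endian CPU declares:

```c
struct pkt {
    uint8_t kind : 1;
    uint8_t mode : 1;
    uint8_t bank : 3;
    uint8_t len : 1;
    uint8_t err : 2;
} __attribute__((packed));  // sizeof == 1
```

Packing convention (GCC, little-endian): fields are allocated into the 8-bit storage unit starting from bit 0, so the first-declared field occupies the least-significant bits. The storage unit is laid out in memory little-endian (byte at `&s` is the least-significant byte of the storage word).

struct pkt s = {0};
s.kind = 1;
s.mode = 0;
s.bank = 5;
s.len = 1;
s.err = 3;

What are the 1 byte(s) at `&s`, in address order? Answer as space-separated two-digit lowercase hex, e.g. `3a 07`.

f5

kind:1 = 1 → 0x1 << 0 → word 0x01
mode:1 = 0 → 0x0 << 1 → word 0x01
bank:3 = 5 → 0x5 << 2 → word 0x15
len:1 = 1 → 0x1 << 5 → word 0x35
err:2 = 3 → 0x3 << 6 → word 0xf5
word = 0xf5 → little-endian bytes:
  [0]=0xf5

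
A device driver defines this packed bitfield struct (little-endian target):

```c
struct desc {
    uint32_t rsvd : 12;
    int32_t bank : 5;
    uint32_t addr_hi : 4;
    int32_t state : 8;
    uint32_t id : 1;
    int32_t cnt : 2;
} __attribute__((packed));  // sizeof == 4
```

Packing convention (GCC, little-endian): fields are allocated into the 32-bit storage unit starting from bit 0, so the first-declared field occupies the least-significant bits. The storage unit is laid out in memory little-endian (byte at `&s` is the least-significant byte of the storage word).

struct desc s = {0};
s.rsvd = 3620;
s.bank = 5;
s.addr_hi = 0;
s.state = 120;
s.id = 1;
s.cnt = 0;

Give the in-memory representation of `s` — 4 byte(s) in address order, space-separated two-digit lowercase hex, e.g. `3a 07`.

24 5e 00 2f

[0+:12] rsvd=3620 & 0xfff = 0xe24; word=0x00000e24
[12+:5] bank=5 & 0x1f = 0x5; word=0x00005e24
[17+:4] addr_hi=0 & 0xf = 0x0; word=0x00005e24
[21+:8] state=120 & 0xff = 0x78; word=0x0f005e24
[29+:1] id=1 & 0x1 = 0x1; word=0x2f005e24
[30+:2] cnt=0 & 0x3 = 0x0; word=0x2f005e24
word = 0x2f005e24 → little-endian bytes:
  [0]=0x24  [1]=0x5e  [2]=0x00  [3]=0x2f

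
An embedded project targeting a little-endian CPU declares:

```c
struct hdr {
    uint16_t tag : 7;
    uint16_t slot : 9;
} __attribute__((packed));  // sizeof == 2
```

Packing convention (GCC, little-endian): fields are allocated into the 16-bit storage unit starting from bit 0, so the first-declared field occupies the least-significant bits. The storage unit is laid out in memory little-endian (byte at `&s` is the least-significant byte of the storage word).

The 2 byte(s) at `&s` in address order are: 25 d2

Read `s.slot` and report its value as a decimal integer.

[0]=0x25 [1]=0xd2 (little-endian) → word 0xd225
tag [0+:7] = (word>>0) & 0x7f = 37
slot [7+:9] = (word>>7) & 0x1ff = 420  ←

420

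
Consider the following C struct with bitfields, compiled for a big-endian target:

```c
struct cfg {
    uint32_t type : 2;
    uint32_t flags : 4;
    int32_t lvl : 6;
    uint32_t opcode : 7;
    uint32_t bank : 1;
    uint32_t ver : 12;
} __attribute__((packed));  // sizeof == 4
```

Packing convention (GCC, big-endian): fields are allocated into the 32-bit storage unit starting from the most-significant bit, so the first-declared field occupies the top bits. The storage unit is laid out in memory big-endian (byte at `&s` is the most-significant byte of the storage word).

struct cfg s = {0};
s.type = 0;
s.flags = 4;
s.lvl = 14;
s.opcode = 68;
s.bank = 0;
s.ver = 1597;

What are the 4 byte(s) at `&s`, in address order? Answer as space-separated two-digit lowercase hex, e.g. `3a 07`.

10 e8 86 3d

type:2 = 0 → 0x0 << 30 → word 0x00000000
flags:4 = 4 → 0x4 << 26 → word 0x10000000
lvl:6 = 14 → 0xe << 20 → word 0x10e00000
opcode:7 = 68 → 0x44 << 13 → word 0x10e88000
bank:1 = 0 → 0x0 << 12 → word 0x10e88000
ver:12 = 1597 → 0x63d << 0 → word 0x10e8863d
word = 0x10e8863d → big-endian bytes:
  [0]=0x10  [1]=0xe8  [2]=0x86  [3]=0x3d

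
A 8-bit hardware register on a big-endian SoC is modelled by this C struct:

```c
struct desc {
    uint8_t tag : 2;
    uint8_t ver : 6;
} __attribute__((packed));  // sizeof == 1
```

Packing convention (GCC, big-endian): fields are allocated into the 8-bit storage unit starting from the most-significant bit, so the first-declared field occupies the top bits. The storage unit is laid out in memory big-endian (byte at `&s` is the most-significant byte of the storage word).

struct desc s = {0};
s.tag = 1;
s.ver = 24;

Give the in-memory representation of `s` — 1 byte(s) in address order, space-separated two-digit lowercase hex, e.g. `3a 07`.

tag:2 = 1 → 0x1 << 6 → word 0x40
ver:6 = 24 → 0x18 << 0 → word 0x58
word = 0x58 → big-endian bytes:
  [0]=0x58

58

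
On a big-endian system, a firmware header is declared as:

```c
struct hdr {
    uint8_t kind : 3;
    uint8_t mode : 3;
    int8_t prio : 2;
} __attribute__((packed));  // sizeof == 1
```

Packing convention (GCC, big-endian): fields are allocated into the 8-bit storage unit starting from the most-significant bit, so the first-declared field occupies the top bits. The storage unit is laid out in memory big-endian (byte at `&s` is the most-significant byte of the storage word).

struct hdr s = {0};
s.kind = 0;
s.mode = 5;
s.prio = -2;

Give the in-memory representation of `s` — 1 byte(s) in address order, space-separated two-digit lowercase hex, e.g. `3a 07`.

16

kind (3b) val=0 bits=0x0 at bit 5: 0x00
mode (3b) val=5 bits=0x5 at bit 2: 0x14
prio (2b) val=-2 bits=0x2 at bit 0: 0x16
word = 0x16 → big-endian bytes:
  [0]=0x16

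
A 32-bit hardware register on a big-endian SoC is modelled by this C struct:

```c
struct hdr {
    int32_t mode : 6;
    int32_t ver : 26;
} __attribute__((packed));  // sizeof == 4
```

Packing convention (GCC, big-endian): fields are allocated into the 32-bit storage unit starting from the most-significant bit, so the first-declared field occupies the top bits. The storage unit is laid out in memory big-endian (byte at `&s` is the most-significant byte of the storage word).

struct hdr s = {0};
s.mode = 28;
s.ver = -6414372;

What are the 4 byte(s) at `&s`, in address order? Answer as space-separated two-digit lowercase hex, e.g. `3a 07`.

mode:6 = 28 → 0x1c << 26 → word 0x70000000
ver:26 = -6414372 → 0x39e1fdc << 0 → word 0x739e1fdc
word = 0x739e1fdc → big-endian bytes:
  [0]=0x73  [1]=0x9e  [2]=0x1f  [3]=0xdc

73 9e 1f dc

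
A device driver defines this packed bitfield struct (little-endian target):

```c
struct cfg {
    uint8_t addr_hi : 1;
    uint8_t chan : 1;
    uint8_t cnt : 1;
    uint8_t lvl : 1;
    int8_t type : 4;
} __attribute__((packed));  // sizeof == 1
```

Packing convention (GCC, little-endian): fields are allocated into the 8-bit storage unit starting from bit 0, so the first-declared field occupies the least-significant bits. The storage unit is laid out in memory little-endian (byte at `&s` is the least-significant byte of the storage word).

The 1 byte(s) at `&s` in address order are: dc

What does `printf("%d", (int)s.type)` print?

-3

[0]=0xdc (little-endian) → word 0xdc
addr_hi:1 @ bit 0 → (0xdc>>0)&0x1 = 0x0
chan:1 @ bit 1 → (0xdc>>1)&0x1 = 0x0
cnt:1 @ bit 2 → (0xdc>>2)&0x1 = 0x1
lvl:1 @ bit 3 → (0xdc>>3)&0x1 = 0x1
type:4 @ bit 4 → (0xdc>>4)&0xf = 0xd  ←
type signed 4b, MSB=1: 13 - 16 = -3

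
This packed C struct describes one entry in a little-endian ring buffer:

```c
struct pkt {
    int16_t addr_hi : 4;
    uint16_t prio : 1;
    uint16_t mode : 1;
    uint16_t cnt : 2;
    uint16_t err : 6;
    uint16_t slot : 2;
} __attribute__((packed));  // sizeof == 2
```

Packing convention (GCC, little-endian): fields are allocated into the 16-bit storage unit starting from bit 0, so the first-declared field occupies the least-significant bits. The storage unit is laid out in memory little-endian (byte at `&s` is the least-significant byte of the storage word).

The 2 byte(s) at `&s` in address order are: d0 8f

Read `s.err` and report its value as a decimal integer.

15

[0]=0xd0 [1]=0x8f (little-endian) → word 0x8fd0
addr_hi [0+:4] = (word>>0) & 0xf = 0
prio [4+:1] = (word>>4) & 0x1 = 1
mode [5+:1] = (word>>5) & 0x1 = 0
cnt [6+:2] = (word>>6) & 0x3 = 3
err [8+:6] = (word>>8) & 0x3f = 15  ←
slot [14+:2] = (word>>14) & 0x3 = 2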